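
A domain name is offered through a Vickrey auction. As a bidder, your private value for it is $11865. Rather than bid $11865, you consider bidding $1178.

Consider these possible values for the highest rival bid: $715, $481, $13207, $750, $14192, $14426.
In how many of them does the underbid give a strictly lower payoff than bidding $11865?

The deviation hurts exactly when the highest competing bid lies strictly between $1178 and $11865 — underbidding then forfeits a profitable win.
$715: below both → same outcome either way.
$481: below both → same outcome either way.
$13207: above both → same outcome either way.
$750: below both → same outcome either way.
$14192: above both → same outcome either way.
$14426: above both → same outcome either way.
Count: 0.

0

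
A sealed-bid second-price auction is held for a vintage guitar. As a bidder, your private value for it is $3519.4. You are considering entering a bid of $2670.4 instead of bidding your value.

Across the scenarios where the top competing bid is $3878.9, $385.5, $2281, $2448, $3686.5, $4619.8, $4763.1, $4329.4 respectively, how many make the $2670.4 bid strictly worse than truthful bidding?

The deviation hurts exactly when the highest competing bid lies strictly between $2670.4 and $3519.4 — underbidding then forfeits a profitable win.
$3878.9: above both → same outcome either way.
$385.5: below both → same outcome either way.
$2281: below both → same outcome either way.
$2448: below both → same outcome either way.
$3686.5: above both → same outcome either way.
$4619.8: above both → same outcome either way.
$4763.1: above both → same outcome either way.
$4329.4: above both → same outcome either way.
Count: 0.

0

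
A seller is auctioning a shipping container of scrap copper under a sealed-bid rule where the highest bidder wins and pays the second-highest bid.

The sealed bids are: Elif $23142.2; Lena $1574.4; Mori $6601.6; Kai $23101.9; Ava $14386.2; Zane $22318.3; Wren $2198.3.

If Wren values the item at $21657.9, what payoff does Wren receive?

$0

Highest bid: Elif at $23142.2, so Elif wins.
Second-highest bid: Kai at $23101.9 — that is the price the winner pays.
Wren did not win, so Wren pays nothing and receives nothing: payoff $0.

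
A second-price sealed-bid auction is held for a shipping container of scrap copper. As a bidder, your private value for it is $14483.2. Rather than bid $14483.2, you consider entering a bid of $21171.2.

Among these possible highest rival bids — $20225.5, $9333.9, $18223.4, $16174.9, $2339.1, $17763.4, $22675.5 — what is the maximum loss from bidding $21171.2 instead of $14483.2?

$5742.3

$20225.5: truthful gives $0, deviation gives −$5742.3 → loss $5742.3.
$9333.9: same outcome either way → loss $0.
$18223.4: truthful gives $0, deviation gives −$3740.2 → loss $3740.2.
$16174.9: truthful gives $0, deviation gives −$1691.7 → loss $1691.7.
$2339.1: same outcome either way → loss $0.
$17763.4: truthful gives $0, deviation gives −$3280.2 → loss $3280.2.
$22675.5: same outcome either way → loss $0.
Maximum loss: $5742.3.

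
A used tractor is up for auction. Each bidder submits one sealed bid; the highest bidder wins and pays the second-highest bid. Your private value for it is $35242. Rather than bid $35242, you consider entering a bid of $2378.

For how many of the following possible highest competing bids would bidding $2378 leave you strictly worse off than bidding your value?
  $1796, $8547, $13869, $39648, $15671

The deviation hurts exactly when the highest competing bid lies strictly between $2378 and $35242 — underbidding then forfeits a profitable win.
$1796: below both → same outcome either way.
$8547: inside the interval → strictly worse (loss $26695).
$13869: inside the interval → strictly worse (loss $21373).
$39648: above both → same outcome either way.
$15671: inside the interval → strictly worse (loss $19571).
Count: 3.

3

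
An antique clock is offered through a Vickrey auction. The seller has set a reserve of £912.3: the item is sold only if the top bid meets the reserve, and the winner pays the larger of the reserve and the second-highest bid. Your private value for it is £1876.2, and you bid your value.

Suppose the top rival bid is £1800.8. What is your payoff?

£75.4

Your bid £1876.2 is the highest and exceeds the reserve.
Price = max(second-highest bid, reserve) = max(£1800.8, £912.3) = £1800.8.
Payoff = £1876.2 − £1800.8 = £75.4.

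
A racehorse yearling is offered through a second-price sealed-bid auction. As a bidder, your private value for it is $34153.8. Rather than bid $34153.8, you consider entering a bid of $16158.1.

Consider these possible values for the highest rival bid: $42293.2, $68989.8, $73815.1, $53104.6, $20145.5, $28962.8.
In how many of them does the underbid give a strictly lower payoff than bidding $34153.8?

2

The deviation hurts exactly when the highest competing bid lies strictly between $16158.1 and $34153.8 — underbidding then forfeits a profitable win.
$42293.2: above both → same outcome either way.
$68989.8: above both → same outcome either way.
$73815.1: above both → same outcome either way.
$53104.6: above both → same outcome either way.
$20145.5: inside the interval → strictly worse (loss $14008.3).
$28962.8: inside the interval → strictly worse (loss $5191).
Count: 2.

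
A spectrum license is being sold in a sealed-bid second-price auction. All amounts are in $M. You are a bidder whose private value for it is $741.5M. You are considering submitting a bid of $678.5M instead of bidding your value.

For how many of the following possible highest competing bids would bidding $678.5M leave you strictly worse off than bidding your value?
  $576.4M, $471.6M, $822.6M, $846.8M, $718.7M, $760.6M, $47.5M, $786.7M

The deviation hurts exactly when the highest competing bid lies strictly between $678.5M and $741.5M — underbidding then forfeits a profitable win.
$576.4M: below both → same outcome either way.
$471.6M: below both → same outcome either way.
$822.6M: above both → same outcome either way.
$846.8M: above both → same outcome either way.
$718.7M: inside the interval → strictly worse (loss $22.8M).
$760.6M: above both → same outcome either way.
$47.5M: below both → same outcome either way.
$786.7M: above both → same outcome either way.
Count: 1.

1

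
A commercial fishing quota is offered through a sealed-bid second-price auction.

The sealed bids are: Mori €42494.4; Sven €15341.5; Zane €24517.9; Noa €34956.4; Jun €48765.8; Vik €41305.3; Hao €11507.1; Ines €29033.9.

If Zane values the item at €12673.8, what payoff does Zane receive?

€0

Highest bid: Jun at €48765.8, so Jun wins.
Second-highest bid: Mori at €42494.4 — that is the price the winner pays.
Zane did not win, so Zane pays nothing and receives nothing: payoff €0.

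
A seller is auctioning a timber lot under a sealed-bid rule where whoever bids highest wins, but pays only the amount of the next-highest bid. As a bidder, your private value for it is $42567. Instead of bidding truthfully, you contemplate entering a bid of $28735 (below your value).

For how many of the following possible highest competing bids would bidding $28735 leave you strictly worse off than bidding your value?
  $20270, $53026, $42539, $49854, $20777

1

The deviation hurts exactly when the highest competing bid lies strictly between $28735 and $42567 — underbidding then forfeits a profitable win.
$20270: below both → same outcome either way.
$53026: above both → same outcome either way.
$42539: inside the interval → strictly worse (loss $28).
$49854: above both → same outcome either way.
$20777: below both → same outcome either way.
Count: 1.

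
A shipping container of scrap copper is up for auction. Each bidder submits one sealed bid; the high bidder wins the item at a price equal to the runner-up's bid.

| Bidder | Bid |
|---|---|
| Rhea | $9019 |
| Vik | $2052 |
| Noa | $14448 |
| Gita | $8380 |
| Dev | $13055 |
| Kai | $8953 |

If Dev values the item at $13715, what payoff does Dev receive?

Highest bid: Noa at $14448, so Noa wins.
Second-highest bid: Dev at $13055 — that is the price the winner pays.
Dev did not win, so Dev pays nothing and receives nothing: payoff $0.

$0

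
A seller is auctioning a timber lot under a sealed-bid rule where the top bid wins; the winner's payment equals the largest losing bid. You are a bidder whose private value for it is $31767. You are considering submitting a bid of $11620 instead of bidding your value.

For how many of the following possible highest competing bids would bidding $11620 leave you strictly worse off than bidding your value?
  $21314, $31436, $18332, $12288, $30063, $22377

The deviation hurts exactly when the highest competing bid lies strictly between $11620 and $31767 — underbidding then forfeits a profitable win.
$21314: inside the interval → strictly worse (loss $10453).
$31436: inside the interval → strictly worse (loss $331).
$18332: inside the interval → strictly worse (loss $13435).
$12288: inside the interval → strictly worse (loss $19479).
$30063: inside the interval → strictly worse (loss $1704).
$22377: inside the interval → strictly worse (loss $9390).
Count: 6.

6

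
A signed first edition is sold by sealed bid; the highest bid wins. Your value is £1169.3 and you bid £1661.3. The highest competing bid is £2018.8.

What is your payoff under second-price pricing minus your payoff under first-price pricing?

£0

Your bid £1661.3 is below £2018.8, so you lose under either rule.
Payoff is £0 in both cases; difference = £0.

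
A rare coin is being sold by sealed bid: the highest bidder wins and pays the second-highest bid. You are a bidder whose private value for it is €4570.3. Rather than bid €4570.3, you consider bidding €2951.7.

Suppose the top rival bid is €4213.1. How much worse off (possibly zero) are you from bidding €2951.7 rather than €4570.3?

Bidding your value €4570.3: you win (since €4570.3 > €4213.1) and pay €4213.1. Payoff €357.2.
Bidding €2951.7: you lose. Payoff €0.
The competing bid €4213.1 lies between your shaded bid and your value, so underbidding forfeits an item you could have won at a profitable price.
Loss from deviating = €357.2 − (€0) = €357.2.

€357.2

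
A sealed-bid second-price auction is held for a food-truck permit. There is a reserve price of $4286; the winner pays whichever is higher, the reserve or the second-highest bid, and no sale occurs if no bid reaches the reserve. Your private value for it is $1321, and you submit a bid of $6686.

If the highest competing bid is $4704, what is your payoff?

−$3383

Your bid $6686 is the highest and exceeds the reserve.
Price = max(second-highest bid, reserve) = max($4704, $4286) = $4704.
Payoff = $1321 − $4704 = −$3383.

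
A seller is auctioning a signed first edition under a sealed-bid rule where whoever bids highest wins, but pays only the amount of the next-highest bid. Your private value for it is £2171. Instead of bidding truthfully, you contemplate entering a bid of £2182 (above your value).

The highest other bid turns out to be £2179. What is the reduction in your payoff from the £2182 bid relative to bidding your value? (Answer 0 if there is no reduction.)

Bidding your value £2171: you lose (since £2171 < £2179). Payoff £0.
Bidding £2182: you win and pay £2179. Payoff £2171 − £2179 = −£8.
The competing bid £2179 lies between your value and your inflated bid, so overbidding wins an item priced above your value.
Loss from deviating = £0 − (−£8) = £8.

£8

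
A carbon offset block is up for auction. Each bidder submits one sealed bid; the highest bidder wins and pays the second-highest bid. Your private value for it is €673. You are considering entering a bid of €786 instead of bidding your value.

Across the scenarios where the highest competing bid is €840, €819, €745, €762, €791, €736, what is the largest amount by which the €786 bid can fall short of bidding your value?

€89

€840: same outcome either way → loss €0.
€819: same outcome either way → loss €0.
€745: truthful gives €0, deviation gives −€72 → loss €72.
€762: truthful gives €0, deviation gives −€89 → loss €89.
€791: same outcome either way → loss €0.
€736: truthful gives €0, deviation gives −€63 → loss €63.
Maximum loss: €89.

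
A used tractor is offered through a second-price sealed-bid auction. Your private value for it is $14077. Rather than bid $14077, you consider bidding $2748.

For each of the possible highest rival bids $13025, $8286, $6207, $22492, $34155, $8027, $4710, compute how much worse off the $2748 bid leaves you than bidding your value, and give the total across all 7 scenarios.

The deviation costs you only when the competing bid falls strictly between $2748 and $14077; elsewhere both bids give the same outcome.
$13025: truthful payoff $1052, deviation payoff $0 → loss $1052.
$8286: truthful payoff $5791, deviation payoff $0 → loss $5791.
$6207: truthful payoff $7870, deviation payoff $0 → loss $7870.
$22492: outcomes coincide → loss $0.
$34155: outcomes coincide → loss $0.
$8027: truthful payoff $6050, deviation payoff $0 → loss $6050.
$4710: truthful payoff $9367, deviation payoff $0 → loss $9367.
Total loss = $1052 + $5791 + $7870 + $6050 + $9367 = $30130.
Because the price is fixed by the runner-up's bid, deviating from your value can only change a good outcome into a bad one — never the reverse.

$30130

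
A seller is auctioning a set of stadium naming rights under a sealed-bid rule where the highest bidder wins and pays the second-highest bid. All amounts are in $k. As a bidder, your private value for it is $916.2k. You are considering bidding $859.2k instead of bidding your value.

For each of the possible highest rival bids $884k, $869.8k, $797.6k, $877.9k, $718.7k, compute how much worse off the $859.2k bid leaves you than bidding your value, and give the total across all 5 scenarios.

$116.9k

The deviation costs you only when the competing bid falls strictly between $859.2k and $916.2k; elsewhere both bids give the same outcome.
$884k: truthful payoff $32.2k, deviation payoff $0k → loss $32.2k.
$869.8k: truthful payoff $46.4k, deviation payoff $0k → loss $46.4k.
$797.6k: outcomes coincide → loss $0k.
$877.9k: truthful payoff $38.3k, deviation payoff $0k → loss $38.3k.
$718.7k: outcomes coincide → loss $0k.
Total loss = $32.2k + $46.4k + $38.3k = $116.9k.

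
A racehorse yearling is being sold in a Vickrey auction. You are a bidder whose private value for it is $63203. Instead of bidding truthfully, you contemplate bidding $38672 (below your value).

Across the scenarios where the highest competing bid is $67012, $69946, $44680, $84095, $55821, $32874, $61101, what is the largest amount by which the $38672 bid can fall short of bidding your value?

$67012: same outcome either way → loss $0.
$69946: same outcome either way → loss $0.
$44680: truthful gives $18523, deviation gives $0 → loss $18523.
$84095: same outcome either way → loss $0.
$55821: truthful gives $7382, deviation gives $0 → loss $7382.
$32874: same outcome either way → loss $0.
$61101: truthful gives $2102, deviation gives $0 → loss $2102.
Maximum loss: $18523.

$18523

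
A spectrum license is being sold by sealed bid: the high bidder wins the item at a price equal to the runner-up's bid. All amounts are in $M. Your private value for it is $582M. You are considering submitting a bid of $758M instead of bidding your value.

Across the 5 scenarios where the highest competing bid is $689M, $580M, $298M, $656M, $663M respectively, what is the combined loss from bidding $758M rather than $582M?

The deviation costs you only when the competing bid falls strictly between $582M and $758M; elsewhere both bids give the same outcome.
$689M: truthful payoff $0M, deviation payoff −$107M → loss $107M.
$580M: outcomes coincide → loss $0M.
$298M: outcomes coincide → loss $0M.
$656M: truthful payoff $0M, deviation payoff −$74M → loss $74M.
$663M: truthful payoff $0M, deviation payoff −$81M → loss $81M.
Total loss = $107M + $74M + $81M = $262M.
In a second-price auction your bid sets only whether you win, not what you pay, so bidding your true value is weakly dominant.

$262M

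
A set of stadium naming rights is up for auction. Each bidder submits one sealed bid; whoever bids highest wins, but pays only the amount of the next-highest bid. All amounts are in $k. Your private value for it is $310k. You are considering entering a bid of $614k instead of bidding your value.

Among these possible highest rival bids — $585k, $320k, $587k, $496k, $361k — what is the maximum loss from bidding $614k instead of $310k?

$277k

$585k: truthful gives $0k, deviation gives −$275k → loss $275k.
$320k: truthful gives $0k, deviation gives −$10k → loss $10k.
$587k: truthful gives $0k, deviation gives −$277k → loss $277k.
$496k: truthful gives $0k, deviation gives −$186k → loss $186k.
$361k: truthful gives $0k, deviation gives −$51k → loss $51k.
Maximum loss: $277k.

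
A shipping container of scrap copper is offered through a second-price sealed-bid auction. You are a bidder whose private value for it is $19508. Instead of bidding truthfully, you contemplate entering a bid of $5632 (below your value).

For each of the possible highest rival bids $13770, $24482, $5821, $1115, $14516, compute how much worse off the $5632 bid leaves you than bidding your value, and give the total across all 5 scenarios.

$24417

The deviation costs you only when the competing bid falls strictly between $5632 and $19508; elsewhere both bids give the same outcome.
$13770: truthful payoff $5738, deviation payoff $0 → loss $5738.
$24482: outcomes coincide → loss $0.
$5821: truthful payoff $13687, deviation payoff $0 → loss $13687.
$1115: outcomes coincide → loss $0.
$14516: truthful payoff $4992, deviation payoff $0 → loss $4992.
Total loss = $5738 + $13687 + $4992 = $24417.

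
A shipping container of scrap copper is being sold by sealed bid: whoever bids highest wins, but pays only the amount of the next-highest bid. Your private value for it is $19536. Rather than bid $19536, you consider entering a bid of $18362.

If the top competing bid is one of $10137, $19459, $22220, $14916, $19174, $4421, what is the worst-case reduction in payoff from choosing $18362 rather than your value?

$10137: same outcome either way → loss $0.
$19459: truthful gives $77, deviation gives $0 → loss $77.
$22220: same outcome either way → loss $0.
$14916: same outcome either way → loss $0.
$19174: truthful gives $362, deviation gives $0 → loss $362.
$4421: same outcome either way → loss $0.
Maximum loss: $362.

$362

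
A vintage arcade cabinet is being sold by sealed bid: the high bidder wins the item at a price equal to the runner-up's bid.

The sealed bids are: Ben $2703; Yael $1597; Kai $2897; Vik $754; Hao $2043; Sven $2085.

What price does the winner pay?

Highest bid: Kai at $2897, so Kai wins.
Second-highest bid: Ben at $2703 — that is the price the winner pays.

$2703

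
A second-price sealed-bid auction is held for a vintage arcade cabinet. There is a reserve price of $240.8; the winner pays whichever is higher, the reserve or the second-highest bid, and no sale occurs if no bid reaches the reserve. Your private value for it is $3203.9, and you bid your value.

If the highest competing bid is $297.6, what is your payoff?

$2906.3

Your bid $3203.9 is the highest and exceeds the reserve.
Price = max(second-highest bid, reserve) = max($297.6, $240.8) = $297.6.
Payoff = $3203.9 − $297.6 = $2906.3.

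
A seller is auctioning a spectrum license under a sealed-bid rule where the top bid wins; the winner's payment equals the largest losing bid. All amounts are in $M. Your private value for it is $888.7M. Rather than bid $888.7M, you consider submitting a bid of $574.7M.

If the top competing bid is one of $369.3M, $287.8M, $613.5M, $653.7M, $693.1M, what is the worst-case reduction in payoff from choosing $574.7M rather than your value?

$275.2M

$369.3M: same outcome either way → loss $0M.
$287.8M: same outcome either way → loss $0M.
$613.5M: truthful gives $275.2M, deviation gives $0M → loss $275.2M.
$653.7M: truthful gives $235M, deviation gives $0M → loss $235M.
$693.1M: truthful gives $195.6M, deviation gives $0M → loss $195.6M.
Maximum loss: $275.2M.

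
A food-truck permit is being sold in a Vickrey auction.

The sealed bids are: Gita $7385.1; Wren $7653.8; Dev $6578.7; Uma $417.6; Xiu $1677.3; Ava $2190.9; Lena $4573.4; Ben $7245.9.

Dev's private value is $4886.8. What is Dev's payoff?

$0

Highest bid: Wren at $7653.8, so Wren wins.
Second-highest bid: Gita at $7385.1 — that is the price the winner pays.
Dev did not win, so Dev pays nothing and receives nothing: payoff $0.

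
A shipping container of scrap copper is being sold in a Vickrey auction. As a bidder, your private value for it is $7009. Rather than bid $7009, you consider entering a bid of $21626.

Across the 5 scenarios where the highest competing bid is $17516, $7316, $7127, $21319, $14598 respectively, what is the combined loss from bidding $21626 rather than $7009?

$32831

The deviation costs you only when the competing bid falls strictly between $7009 and $21626; elsewhere both bids give the same outcome.
$17516: truthful payoff $0, deviation payoff −$10507 → loss $10507.
$7316: truthful payoff $0, deviation payoff −$307 → loss $307.
$7127: truthful payoff $0, deviation payoff −$118 → loss $118.
$21319: truthful payoff $0, deviation payoff −$14310 → loss $14310.
$14598: truthful payoff $0, deviation payoff −$7589 → loss $7589.
Total loss = $10507 + $307 + $118 + $14310 + $7589 = $32831.
In a second-price auction your bid sets only whether you win, not what you pay, so bidding your true value is weakly dominant.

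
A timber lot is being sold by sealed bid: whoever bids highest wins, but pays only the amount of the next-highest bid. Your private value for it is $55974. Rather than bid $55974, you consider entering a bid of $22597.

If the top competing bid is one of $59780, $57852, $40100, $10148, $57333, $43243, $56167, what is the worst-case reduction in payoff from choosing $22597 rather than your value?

$15874

$59780: same outcome either way → loss $0.
$57852: same outcome either way → loss $0.
$40100: truthful gives $15874, deviation gives $0 → loss $15874.
$10148: same outcome either way → loss $0.
$57333: same outcome either way → loss $0.
$43243: truthful gives $12731, deviation gives $0 → loss $12731.
$56167: same outcome either way → loss $0.
Maximum loss: $15874.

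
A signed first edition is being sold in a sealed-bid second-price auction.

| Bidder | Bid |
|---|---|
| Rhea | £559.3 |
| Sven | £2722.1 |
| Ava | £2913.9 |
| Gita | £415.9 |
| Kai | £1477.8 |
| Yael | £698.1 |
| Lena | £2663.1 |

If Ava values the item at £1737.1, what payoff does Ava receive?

−£985

Highest bid: Ava at £2913.9, so Ava wins.
Second-highest bid: Sven at £2722.1 — that is the price the winner pays.
Ava's payoff = value − price = £1737.1 − £2722.1 = −£985.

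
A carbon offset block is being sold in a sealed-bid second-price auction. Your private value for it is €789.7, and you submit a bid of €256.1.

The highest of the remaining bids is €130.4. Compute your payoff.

€659.3

Your bid €256.1 exceeds the highest competing bid €130.4, so you win.
In a second-price auction the winner pays the second-highest bid, €130.4.
Payoff = value − price = €789.7 − €130.4 = €659.3.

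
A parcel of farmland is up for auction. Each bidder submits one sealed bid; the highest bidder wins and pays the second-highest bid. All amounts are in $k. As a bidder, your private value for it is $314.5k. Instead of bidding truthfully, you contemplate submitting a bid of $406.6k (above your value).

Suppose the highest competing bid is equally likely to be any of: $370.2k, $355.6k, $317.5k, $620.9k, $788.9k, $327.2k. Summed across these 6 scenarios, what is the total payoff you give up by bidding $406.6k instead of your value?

The deviation costs you only when the competing bid falls strictly between $314.5k and $406.6k; elsewhere both bids give the same outcome.
$370.2k: truthful payoff $0k, deviation payoff −$55.7k → loss $55.7k.
$355.6k: truthful payoff $0k, deviation payoff −$41.1k → loss $41.1k.
$317.5k: truthful payoff $0k, deviation payoff −$3k → loss $3k.
$620.9k: outcomes coincide → loss $0k.
$788.9k: outcomes coincide → loss $0k.
$327.2k: truthful payoff $0k, deviation payoff −$12.7k → loss $12.7k.
Total loss = $55.7k + $41.1k + $3k + $12.7k = $112.5k.

$112.5k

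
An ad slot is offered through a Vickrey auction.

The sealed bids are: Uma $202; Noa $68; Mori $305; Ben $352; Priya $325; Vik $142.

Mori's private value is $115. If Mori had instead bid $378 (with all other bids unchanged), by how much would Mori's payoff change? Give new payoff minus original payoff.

The highest bid among the other bidders is $352; Mori's bid doesn't change that.
Original bid $305: Mori is not highest (top rival bid is $352); payoff $0.
Alternative bid $378: Mori is highest, pays the top rival bid $352; payoff $115 − $352 = −$237.
Change in payoff = −$237 − ($0) = −$237.

−$237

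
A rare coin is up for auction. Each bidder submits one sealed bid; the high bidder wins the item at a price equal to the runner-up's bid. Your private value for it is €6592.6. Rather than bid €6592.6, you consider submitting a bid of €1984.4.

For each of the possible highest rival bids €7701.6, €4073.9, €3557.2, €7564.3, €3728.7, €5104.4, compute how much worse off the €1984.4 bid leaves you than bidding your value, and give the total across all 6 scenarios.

The deviation costs you only when the competing bid falls strictly between €1984.4 and €6592.6; elsewhere both bids give the same outcome.
€7701.6: outcomes coincide → loss €0.
€4073.9: truthful payoff €2518.7, deviation payoff €0 → loss €2518.7.
€3557.2: truthful payoff €3035.4, deviation payoff €0 → loss €3035.4.
€7564.3: outcomes coincide → loss €0.
€3728.7: truthful payoff €2863.9, deviation payoff €0 → loss €2863.9.
€5104.4: truthful payoff €1488.2, deviation payoff €0 → loss €1488.2.
Total loss = €2518.7 + €3035.4 + €2863.9 + €1488.2 = €9906.2.
In a second-price auction your bid sets only whether you win, not what you pay, so bidding your true value is weakly dominant.

€9906.2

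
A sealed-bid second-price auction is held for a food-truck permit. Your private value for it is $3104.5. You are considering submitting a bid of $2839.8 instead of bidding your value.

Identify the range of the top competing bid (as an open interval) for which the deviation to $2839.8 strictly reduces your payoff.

($2839.8, $3104.5)

If the competing bid is below $2839.8, both bids win at the same price — no difference.
If it is above $3104.5, both bids lose — no difference.
If it lies strictly between $2839.8 and $3104.5, bidding your value wins at a price below your value (positive payoff) while bidding $2839.8 loses (payoff 0).
So the deviation strictly hurts on the open interval ($2839.8, $3104.5).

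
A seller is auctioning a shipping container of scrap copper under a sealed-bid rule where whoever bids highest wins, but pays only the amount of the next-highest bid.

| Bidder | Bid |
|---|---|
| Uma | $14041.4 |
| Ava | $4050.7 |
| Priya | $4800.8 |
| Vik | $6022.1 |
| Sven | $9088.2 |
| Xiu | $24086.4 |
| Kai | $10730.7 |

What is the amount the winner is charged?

Highest bid: Xiu at $24086.4, so Xiu wins.
Second-highest bid: Uma at $14041.4 — that is the price the winner pays.

$14041.4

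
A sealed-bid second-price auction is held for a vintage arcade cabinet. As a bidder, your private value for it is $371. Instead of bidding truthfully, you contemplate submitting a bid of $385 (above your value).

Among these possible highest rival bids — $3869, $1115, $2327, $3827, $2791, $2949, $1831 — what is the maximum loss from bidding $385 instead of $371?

$0

$3869: same outcome either way → loss $0.
$1115: same outcome either way → loss $0.
$2327: same outcome either way → loss $0.
$3827: same outcome either way → loss $0.
$2791: same outcome either way → loss $0.
$2949: same outcome either way → loss $0.
$1831: same outcome either way → loss $0.
Maximum loss: $0.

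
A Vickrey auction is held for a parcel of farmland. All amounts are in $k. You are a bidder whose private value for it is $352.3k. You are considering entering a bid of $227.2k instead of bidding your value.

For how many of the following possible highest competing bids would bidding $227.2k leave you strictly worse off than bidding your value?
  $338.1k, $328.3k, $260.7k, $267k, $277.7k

The deviation hurts exactly when the highest competing bid lies strictly between $227.2k and $352.3k — underbidding then forfeits a profitable win.
$338.1k: inside the interval → strictly worse (loss $14.2k).
$328.3k: inside the interval → strictly worse (loss $24k).
$260.7k: inside the interval → strictly worse (loss $91.6k).
$267k: inside the interval → strictly worse (loss $85.3k).
$277.7k: inside the interval → strictly worse (loss $74.6k).
Count: 5.

5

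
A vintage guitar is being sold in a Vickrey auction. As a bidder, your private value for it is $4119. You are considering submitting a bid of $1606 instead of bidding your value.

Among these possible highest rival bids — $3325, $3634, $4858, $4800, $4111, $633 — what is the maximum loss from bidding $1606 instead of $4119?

$3325: truthful gives $794, deviation gives $0 → loss $794.
$3634: truthful gives $485, deviation gives $0 → loss $485.
$4858: same outcome either way → loss $0.
$4800: same outcome either way → loss $0.
$4111: truthful gives $8, deviation gives $0 → loss $8.
$633: same outcome either way → loss $0.
Maximum loss: $794.

$794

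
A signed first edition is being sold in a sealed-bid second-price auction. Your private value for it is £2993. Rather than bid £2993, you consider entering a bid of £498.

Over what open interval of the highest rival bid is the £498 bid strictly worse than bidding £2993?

(£498, £2993)

If the competing bid is below £498, both bids win at the same price — no difference.
If it is above £2993, both bids lose — no difference.
If it lies strictly between £498 and £2993, bidding your value wins at a price below your value (positive payoff) while bidding £498 loses (payoff 0).
So the deviation strictly hurts on the open interval (£498, £2993).
In a second-price auction your bid sets only whether you win, not what you pay, so bidding your true value is weakly dominant.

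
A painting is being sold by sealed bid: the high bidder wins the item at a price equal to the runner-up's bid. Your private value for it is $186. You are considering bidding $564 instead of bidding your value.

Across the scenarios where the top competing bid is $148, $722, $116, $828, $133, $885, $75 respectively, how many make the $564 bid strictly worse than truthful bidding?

The deviation hurts exactly when the highest competing bid lies strictly between $186 and $564 — overbidding then wins at a price above your value.
$148: below both → same outcome either way.
$722: above both → same outcome either way.
$116: below both → same outcome either way.
$828: above both → same outcome either way.
$133: below both → same outcome either way.
$885: above both → same outcome either way.
$75: below both → same outcome either way.
Count: 0.

0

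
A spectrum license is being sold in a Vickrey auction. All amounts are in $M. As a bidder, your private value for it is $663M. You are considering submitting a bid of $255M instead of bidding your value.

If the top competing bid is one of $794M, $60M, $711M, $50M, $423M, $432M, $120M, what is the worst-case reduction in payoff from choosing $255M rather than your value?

$794M: same outcome either way → loss $0M.
$60M: same outcome either way → loss $0M.
$711M: same outcome either way → loss $0M.
$50M: same outcome either way → loss $0M.
$423M: truthful gives $240M, deviation gives $0M → loss $240M.
$432M: truthful gives $231M, deviation gives $0M → loss $231M.
$120M: same outcome either way → loss $0M.
Maximum loss: $240M.

$240M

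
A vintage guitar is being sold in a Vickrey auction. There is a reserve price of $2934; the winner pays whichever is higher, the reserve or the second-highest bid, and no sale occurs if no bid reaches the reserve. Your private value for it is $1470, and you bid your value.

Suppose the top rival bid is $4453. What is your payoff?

Your bid $1470 is below the highest competing bid $4453, so you lose. Payoff $0.

$0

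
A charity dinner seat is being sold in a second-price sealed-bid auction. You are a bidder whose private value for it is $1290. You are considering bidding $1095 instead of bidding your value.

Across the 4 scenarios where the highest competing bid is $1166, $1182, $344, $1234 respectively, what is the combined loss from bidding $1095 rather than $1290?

The deviation costs you only when the competing bid falls strictly between $1095 and $1290; elsewhere both bids give the same outcome.
$1166: truthful payoff $124, deviation payoff $0 → loss $124.
$1182: truthful payoff $108, deviation payoff $0 → loss $108.
$344: outcomes coincide → loss $0.
$1234: truthful payoff $56, deviation payoff $0 → loss $56.
Total loss = $124 + $108 + $56 = $288.
Truthful bidding weakly dominates here: raising your bid can only win items priced above your value, and lowering it can only forfeit items priced below.

$288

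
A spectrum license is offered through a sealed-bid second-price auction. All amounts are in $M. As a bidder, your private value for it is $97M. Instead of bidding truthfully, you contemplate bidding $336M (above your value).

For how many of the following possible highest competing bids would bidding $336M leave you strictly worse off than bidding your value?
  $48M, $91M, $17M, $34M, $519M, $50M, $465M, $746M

0

The deviation hurts exactly when the highest competing bid lies strictly between $97M and $336M — overbidding then wins at a price above your value.
$48M: below both → same outcome either way.
$91M: below both → same outcome either way.
$17M: below both → same outcome either way.
$34M: below both → same outcome either way.
$519M: above both → same outcome either way.
$50M: below both → same outcome either way.
$465M: above both → same outcome either way.
$746M: above both → same outcome either way.
Count: 0.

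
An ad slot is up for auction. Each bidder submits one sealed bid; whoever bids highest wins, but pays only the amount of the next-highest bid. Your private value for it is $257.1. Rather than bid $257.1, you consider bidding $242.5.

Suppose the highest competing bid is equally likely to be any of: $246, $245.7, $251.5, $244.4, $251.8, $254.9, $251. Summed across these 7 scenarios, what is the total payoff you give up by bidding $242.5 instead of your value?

$54.4

The deviation costs you only when the competing bid falls strictly between $242.5 and $257.1; elsewhere both bids give the same outcome.
$246: truthful payoff $11.1, deviation payoff $0 → loss $11.1.
$245.7: truthful payoff $11.4, deviation payoff $0 → loss $11.4.
$251.5: truthful payoff $5.6, deviation payoff $0 → loss $5.6.
$244.4: truthful payoff $12.7, deviation payoff $0 → loss $12.7.
$251.8: truthful payoff $5.3, deviation payoff $0 → loss $5.3.
$254.9: truthful payoff $2.2, deviation payoff $0 → loss $2.2.
$251: truthful payoff $6.1, deviation payoff $0 → loss $6.1.
Total loss = $11.1 + $11.4 + $5.6 + $12.7 + $5.3 + $2.2 + $6.1 = $54.4.
Because the price is fixed by the runner-up's bid, deviating from your value can only change a good outcome into a bad one — never the reverse.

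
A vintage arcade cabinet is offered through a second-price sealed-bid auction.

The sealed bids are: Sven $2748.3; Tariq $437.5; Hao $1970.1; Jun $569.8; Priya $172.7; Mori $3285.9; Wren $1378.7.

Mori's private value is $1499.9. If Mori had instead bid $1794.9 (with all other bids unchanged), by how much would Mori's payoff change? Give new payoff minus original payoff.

The highest bid among the other bidders is $2748.3; Mori's bid doesn't change that.
Original bid $3285.9: Mori is highest, pays the top rival bid $2748.3; payoff $1499.9 − $2748.3 = −$1248.4.
Alternative bid $1794.9: Mori is not highest (top rival bid is $2748.3); payoff $0.
Change in payoff = $0 − (−$1248.4) = $1248.4.

$1248.4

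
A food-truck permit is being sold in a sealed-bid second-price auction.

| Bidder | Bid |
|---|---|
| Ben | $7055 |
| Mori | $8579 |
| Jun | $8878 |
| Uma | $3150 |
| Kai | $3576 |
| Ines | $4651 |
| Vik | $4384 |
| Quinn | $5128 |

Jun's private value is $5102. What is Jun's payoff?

−$3477

Highest bid: Jun at $8878, so Jun wins.
Second-highest bid: Mori at $8579 — that is the price the winner pays.
Jun's payoff = value − price = $5102 − $8579 = −$3477.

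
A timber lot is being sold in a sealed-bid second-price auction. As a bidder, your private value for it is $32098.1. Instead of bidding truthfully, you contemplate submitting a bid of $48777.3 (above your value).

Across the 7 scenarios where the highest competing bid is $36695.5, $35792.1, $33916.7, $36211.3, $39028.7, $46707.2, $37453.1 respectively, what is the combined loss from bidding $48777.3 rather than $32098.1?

$41117.9

The deviation costs you only when the competing bid falls strictly between $32098.1 and $48777.3; elsewhere both bids give the same outcome.
$36695.5: truthful payoff $0, deviation payoff −$4597.4 → loss $4597.4.
$35792.1: truthful payoff $0, deviation payoff −$3694 → loss $3694.
$33916.7: truthful payoff $0, deviation payoff −$1818.6 → loss $1818.6.
$36211.3: truthful payoff $0, deviation payoff −$4113.2 → loss $4113.2.
$39028.7: truthful payoff $0, deviation payoff −$6930.6 → loss $6930.6.
$46707.2: truthful payoff $0, deviation payoff −$14609.1 → loss $14609.1.
$37453.1: truthful payoff $0, deviation payoff −$5355 → loss $5355.
Total loss = $4597.4 + $3694 + $1818.6 + $4113.2 + $6930.6 + $14609.1 + $5355 = $41117.9.
In a second-price auction your bid sets only whether you win, not what you pay, so bidding your true value is weakly dominant.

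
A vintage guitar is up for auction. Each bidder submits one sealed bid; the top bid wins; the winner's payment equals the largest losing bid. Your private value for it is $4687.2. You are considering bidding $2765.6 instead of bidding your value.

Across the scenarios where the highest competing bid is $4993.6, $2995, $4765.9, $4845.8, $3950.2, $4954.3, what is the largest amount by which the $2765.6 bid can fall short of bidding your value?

$4993.6: same outcome either way → loss $0.
$2995: truthful gives $1692.2, deviation gives $0 → loss $1692.2.
$4765.9: same outcome either way → loss $0.
$4845.8: same outcome either way → loss $0.
$3950.2: truthful gives $737, deviation gives $0 → loss $737.
$4954.3: same outcome either way → loss $0.
Maximum loss: $1692.2.

$1692.2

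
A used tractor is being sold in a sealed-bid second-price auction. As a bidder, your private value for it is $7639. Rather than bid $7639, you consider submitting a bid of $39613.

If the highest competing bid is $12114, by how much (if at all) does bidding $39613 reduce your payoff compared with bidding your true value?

$4475

Bidding your value $7639: you lose (since $7639 < $12114). Payoff $0.
Bidding $39613: you win and pay $12114. Payoff $7639 − $12114 = −$4475.
The competing bid $12114 lies between your value and your inflated bid, so overbidding wins an item priced above your value.
Loss from deviating = $0 − (−$4475) = $4475.
In a second-price auction your bid sets only whether you win, not what you pay, so bidding your true value is weakly dominant.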